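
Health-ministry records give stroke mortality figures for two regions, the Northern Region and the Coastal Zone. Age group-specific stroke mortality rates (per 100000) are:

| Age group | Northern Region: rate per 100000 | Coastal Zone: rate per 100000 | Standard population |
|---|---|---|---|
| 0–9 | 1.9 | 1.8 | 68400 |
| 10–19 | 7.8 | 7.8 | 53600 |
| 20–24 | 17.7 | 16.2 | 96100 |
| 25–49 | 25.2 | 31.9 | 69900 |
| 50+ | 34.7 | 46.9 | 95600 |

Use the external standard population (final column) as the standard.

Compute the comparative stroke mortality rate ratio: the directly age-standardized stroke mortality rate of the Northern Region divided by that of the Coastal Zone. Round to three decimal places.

0.832

Standard total = 383600; weights = 0.1783, 0.1397, 0.2505, 0.1822, 0.2492.
The Northern Region: 0.1783×1.9 + 0.1397×7.8 + 0.2505×17.7 + 0.1822×25.2 + 0.2492×34.7 = 19.1027 per 100000.
The Coastal Zone: 0.1783×1.8 + 0.1397×7.8 + 0.2505×16.2 + 0.1822×31.9 + 0.2492×46.9 = 22.9705 per 100000.
Ratio = 19.1027 ÷ 22.9705 = 0.83162.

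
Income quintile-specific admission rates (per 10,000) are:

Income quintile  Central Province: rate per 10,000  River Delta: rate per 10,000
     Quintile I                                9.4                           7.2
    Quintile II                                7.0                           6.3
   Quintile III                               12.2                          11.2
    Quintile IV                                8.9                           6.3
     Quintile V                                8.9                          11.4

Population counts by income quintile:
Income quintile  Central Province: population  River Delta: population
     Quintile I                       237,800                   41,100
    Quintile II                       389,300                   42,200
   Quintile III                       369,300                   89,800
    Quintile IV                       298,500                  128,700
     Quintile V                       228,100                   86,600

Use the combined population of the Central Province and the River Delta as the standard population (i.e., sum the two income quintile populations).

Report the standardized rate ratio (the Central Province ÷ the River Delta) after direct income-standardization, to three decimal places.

1.105

Combined standard total = 1,911,400; weights = 0.1459, 0.2258, 0.2402, 0.2235, 0.1646.
The Central Province: 0.1459×9.4 + 0.2258×7.0 + 0.2402×12.2 + 0.2235×8.9 + 0.1646×8.9 = 9.3367 per 10,000.
The River Delta: 0.1459×7.2 + 0.2258×6.3 + 0.2402×11.2 + 0.2235×6.3 + 0.1646×11.4 = 8.4479 per 10,000.
Ratio = 9.3367 ÷ 8.4479 = 1.10520.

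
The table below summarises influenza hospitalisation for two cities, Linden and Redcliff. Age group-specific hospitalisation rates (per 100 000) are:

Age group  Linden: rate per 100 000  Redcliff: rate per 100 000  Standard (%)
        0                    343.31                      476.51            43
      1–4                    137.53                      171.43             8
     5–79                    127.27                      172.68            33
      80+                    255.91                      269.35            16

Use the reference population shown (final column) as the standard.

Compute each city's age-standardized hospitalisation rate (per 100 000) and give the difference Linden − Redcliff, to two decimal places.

-77.12

Standard weights: 0.43, 0.08, 0.33, 0.16.
Linden: 0.4300×343.31 + 0.0800×137.53 + 0.3300×127.27 + 0.1600×255.91 = 241.5704 per 100 000.
Redcliff: 0.4300×476.51 + 0.0800×171.43 + 0.3300×172.68 + 0.1600×269.35 = 318.6941 per 100 000.
Difference = 241.5704 − 318.6941 = -77.1237.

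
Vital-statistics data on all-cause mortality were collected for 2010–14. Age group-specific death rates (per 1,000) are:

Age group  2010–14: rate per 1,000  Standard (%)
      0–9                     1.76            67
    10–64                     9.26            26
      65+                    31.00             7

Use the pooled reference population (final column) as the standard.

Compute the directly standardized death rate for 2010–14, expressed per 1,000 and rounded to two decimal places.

5.76

Standard weights: 0.67, 0.26, 0.07.
Standardized rate: 0.6700×1.76 + 0.2600×9.26 + 0.0700×31.00 = 5.7568 per 1,000.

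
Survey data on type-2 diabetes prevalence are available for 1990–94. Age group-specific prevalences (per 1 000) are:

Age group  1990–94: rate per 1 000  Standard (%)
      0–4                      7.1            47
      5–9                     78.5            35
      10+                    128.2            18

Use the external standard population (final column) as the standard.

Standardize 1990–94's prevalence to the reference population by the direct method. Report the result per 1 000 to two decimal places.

53.89

Standard weights: 0.47, 0.35, 0.18.
Standardized rate: 0.4700×7.1 + 0.3500×78.5 + 0.1800×128.2 = 53.8880 per 1 000.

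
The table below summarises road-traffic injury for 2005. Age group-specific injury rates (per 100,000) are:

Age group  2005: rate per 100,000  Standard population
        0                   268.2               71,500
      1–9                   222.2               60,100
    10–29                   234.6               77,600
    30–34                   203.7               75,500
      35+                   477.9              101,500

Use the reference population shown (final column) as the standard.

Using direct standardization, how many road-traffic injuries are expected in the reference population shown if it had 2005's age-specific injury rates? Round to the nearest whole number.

Expected road-traffic injuries = Σ (standard pop × age-specific rate ÷ 100,000)
= 71,500×268.2/100,000 + 60,100×222.2/100,000 + 77,600×234.6/100,000 + 75,500×203.7/100,000 + 101,500×477.9/100,000
= 191.76 + 133.54 + 182.05 + 153.79 + 485.07 = 1146.22.

1146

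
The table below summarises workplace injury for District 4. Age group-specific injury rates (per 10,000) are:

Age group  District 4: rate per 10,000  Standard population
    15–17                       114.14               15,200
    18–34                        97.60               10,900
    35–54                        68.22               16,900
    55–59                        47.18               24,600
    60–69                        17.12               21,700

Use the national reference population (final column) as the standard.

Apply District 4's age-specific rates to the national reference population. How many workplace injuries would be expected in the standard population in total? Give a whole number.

Expected workplace injuries = Σ (standard pop × age-specific rate ÷ 10,000)
= 15,200×114.14/10,000 + 10,900×97.60/10,000 + 16,900×68.22/10,000 + 24,600×47.18/10,000 + 21,700×17.12/10,000
= 173.49 + 106.38 + 115.29 + 116.06 + 37.15 = 548.38.

548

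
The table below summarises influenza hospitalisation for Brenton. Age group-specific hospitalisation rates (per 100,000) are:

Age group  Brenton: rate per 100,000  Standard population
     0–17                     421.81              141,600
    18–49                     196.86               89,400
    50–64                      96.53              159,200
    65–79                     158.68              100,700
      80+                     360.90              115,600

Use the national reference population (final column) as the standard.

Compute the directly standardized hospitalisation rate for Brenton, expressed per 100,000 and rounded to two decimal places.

Standard total = 606,500; weights = 0.2335, 0.1474, 0.2625, 0.1660, 0.1906.
Standardized rate: 0.2335×421.81 + 0.1474×196.86 + 0.2625×96.53 + 0.1660×158.68 + 0.1906×360.90 = 247.9708 per 100,000.

247.97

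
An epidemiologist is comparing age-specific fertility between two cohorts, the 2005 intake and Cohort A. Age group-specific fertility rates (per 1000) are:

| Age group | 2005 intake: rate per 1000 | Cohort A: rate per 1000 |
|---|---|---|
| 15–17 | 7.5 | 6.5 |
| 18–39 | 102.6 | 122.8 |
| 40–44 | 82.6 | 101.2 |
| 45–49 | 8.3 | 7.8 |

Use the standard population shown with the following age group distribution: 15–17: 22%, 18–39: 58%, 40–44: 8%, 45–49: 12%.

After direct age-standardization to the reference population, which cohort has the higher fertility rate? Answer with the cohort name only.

Standard weights: 0.22, 0.58, 0.08, 0.12.
The 2005 intake: 0.2200×7.5 + 0.5800×102.6 + 0.0800×82.6 + 0.1200×8.3 = 68.7620 per 1000.
Cohort A: 0.2200×6.5 + 0.5800×122.8 + 0.0800×101.2 + 0.1200×7.8 = 81.6860 per 1000.

Cohort A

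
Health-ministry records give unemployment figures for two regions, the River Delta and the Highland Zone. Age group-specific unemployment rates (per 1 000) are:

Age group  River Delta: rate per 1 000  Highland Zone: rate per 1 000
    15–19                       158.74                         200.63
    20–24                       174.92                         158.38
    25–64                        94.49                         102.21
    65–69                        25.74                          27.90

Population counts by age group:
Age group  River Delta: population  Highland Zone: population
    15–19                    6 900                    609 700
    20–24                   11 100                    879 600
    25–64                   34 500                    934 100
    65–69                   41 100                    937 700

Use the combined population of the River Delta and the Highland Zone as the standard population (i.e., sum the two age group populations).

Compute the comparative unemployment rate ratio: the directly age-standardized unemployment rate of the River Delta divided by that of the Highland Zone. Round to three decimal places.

0.947

Combined standard total = 3 454 700; weights = 0.1785, 0.2578, 0.2804, 0.2833.
The River Delta: 0.1785×158.74 + 0.2578×174.92 + 0.2804×94.49 + 0.2833×25.74 = 107.2156 per 1 000.
The Highland Zone: 0.1785×200.63 + 0.2578×158.38 + 0.2804×102.21 + 0.2833×27.90 = 113.2042 per 1 000.
Ratio = 107.2156 ÷ 113.2042 = 0.94710.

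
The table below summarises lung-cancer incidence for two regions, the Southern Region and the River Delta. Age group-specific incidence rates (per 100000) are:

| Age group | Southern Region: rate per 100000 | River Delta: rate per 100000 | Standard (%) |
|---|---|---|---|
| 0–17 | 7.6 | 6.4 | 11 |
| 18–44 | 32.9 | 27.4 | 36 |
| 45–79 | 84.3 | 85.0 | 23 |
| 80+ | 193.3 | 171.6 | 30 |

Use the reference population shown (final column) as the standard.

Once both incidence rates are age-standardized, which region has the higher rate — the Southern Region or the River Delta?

Standard weights: 0.11, 0.36, 0.23, 0.30.
The Southern Region: 0.1100×7.6 + 0.3600×32.9 + 0.2300×84.3 + 0.3000×193.3 = 90.0590 per 100000.
The River Delta: 0.1100×6.4 + 0.3600×27.4 + 0.2300×85.0 + 0.3000×171.6 = 81.5980 per 100000.

Southern Region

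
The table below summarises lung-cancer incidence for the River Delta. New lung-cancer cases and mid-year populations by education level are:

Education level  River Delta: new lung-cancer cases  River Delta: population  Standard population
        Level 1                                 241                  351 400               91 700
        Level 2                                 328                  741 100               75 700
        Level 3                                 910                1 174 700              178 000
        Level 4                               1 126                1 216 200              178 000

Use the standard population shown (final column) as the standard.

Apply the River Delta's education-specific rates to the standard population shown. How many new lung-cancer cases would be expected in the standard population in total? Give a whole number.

Education-specific rates per 100 000 for the River Delta: 68.58, 44.26, 77.47, 92.58.
Expected new lung-cancer cases = Σ (standard pop × education-specific rate ÷ 100 000)
= 91 700×68.58/100 000 + 75 700×44.26/100 000 + 178 000×77.47/100 000 + 178 000×92.58/100 000
= 62.89 + 33.50 + 137.89 + 164.80 = 399.08.

399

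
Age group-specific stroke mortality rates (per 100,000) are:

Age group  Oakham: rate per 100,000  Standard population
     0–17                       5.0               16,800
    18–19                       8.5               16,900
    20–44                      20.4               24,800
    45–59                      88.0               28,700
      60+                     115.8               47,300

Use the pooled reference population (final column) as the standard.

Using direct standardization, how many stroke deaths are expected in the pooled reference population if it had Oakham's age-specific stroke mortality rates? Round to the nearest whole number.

87

Expected stroke deaths = Σ (standard pop × age-specific rate ÷ 100,000)
= 16,800×5.0/100,000 + 16,900×8.5/100,000 + 24,800×20.4/100,000 + 28,700×88.0/100,000 + 47,300×115.8/100,000
= 0.84 + 1.44 + 5.06 + 25.26 + 54.77 = 87.37.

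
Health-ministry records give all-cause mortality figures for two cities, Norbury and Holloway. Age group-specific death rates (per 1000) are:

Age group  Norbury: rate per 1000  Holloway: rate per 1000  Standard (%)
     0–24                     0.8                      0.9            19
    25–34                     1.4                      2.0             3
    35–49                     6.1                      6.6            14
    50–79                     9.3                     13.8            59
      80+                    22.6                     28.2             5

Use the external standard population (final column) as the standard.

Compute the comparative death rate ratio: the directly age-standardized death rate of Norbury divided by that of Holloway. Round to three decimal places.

Standard weights: 0.19, 0.03, 0.14, 0.59, 0.05.
Norbury: 0.1900×0.8 + 0.0300×1.4 + 0.1400×6.1 + 0.5900×9.3 + 0.0500×22.6 = 7.6650 per 1000.
Holloway: 0.1900×0.9 + 0.0300×2.0 + 0.1400×6.6 + 0.5900×13.8 + 0.0500×28.2 = 10.7070 per 1000.
Ratio = 7.6650 ÷ 10.7070 = 0.71589.

0.716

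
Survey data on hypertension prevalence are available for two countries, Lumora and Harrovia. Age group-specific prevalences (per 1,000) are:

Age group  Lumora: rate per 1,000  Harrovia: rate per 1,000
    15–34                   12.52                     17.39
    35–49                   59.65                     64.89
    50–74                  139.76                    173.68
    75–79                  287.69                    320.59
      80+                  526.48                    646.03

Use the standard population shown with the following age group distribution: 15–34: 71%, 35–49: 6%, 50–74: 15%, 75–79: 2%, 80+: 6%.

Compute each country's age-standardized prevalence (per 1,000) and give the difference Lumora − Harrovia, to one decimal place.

-16.7

Standard weights: 0.71, 0.06, 0.15, 0.02, 0.06.
Lumora: 0.7100×12.52 + 0.0600×59.65 + 0.1500×139.76 + 0.0200×287.69 + 0.0600×526.48 = 70.7748 per 1,000.
Harrovia: 0.7100×17.39 + 0.0600×64.89 + 0.1500×173.68 + 0.0200×320.59 + 0.0600×646.03 = 87.4659 per 1,000.
Difference = 70.7748 − 87.4659 = -16.6911.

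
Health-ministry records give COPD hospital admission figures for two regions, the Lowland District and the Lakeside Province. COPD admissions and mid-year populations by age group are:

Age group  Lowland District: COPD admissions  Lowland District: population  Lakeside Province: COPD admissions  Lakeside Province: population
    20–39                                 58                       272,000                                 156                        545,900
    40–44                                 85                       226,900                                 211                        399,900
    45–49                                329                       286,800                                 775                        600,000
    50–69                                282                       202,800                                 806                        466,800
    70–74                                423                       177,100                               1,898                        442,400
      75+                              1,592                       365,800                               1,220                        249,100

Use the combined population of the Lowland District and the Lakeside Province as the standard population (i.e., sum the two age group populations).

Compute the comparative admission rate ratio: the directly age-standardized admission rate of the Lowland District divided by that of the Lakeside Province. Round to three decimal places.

Age-specific rates per 10,000 for the Lowland District: 2.13, 3.75, 11.47, 13.91, 23.88, 43.52.
For the Lakeside Province: 2.86, 5.28, 12.92, 17.27, 42.90, 48.98.
Combined standard total = 4,235,500; weights = 0.1931, 0.1480, 0.2094, 0.1581, 0.1463, 0.1452.
The Lowland District: 0.1931×2.13 + 0.1480×3.75 + 0.2094×11.47 + 0.1581×13.91 + 0.1463×23.88 + 0.1452×43.52 = 15.3780 per 10,000.
The Lakeside Province: 0.1931×2.86 + 0.1480×5.28 + 0.2094×12.92 + 0.1581×17.27 + 0.1463×42.90 + 0.1452×48.98 = 20.1521 per 10,000.
Ratio = 15.3780 ÷ 20.1521 = 0.76310.

0.763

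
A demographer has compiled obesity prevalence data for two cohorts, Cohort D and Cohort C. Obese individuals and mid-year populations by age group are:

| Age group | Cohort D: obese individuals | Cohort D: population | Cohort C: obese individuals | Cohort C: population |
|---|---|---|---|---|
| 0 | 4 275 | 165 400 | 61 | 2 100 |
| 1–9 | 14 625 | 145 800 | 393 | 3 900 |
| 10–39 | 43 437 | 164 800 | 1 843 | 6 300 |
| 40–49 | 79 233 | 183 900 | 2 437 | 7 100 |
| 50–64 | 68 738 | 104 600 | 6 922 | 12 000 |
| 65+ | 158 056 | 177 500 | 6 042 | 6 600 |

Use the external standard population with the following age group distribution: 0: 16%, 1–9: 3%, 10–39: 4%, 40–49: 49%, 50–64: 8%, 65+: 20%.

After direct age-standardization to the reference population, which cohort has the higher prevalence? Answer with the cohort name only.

Age-specific rates per 1 000 for Cohort D: 25.846, 100.309, 263.574, 430.848, 657.151, 890.456.
For Cohort C: 29.048, 100.769, 292.540, 343.239, 576.833, 915.455.
Standard weights: 0.16, 0.03, 0.04, 0.49, 0.08, 0.20.
Cohort D: 0.1600×25.846 + 0.0300×100.309 + 0.0400×263.574 + 0.4900×430.848 + 0.0800×657.151 + 0.2000×890.456 = 459.4667 per 1 000.
Cohort C: 0.1600×29.048 + 0.0300×100.769 + 0.0400×292.540 + 0.4900×343.239 + 0.0800×576.833 + 0.2000×915.455 = 416.7972 per 1 000.
The crude rates (391.04 vs 465.74) would put Cohort C higher, but that reflects its age composition; once standardized to a common age structure, Cohort D has the higher underlying rate.

Cohort D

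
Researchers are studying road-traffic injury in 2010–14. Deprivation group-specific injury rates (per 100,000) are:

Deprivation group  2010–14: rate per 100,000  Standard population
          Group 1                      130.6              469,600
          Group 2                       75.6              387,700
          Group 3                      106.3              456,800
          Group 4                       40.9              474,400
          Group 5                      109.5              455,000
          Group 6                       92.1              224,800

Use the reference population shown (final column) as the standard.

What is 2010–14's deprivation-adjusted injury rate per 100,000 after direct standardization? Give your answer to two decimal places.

Standard total = 2,468,300; weights = 0.1903, 0.1571, 0.1851, 0.1922, 0.1843, 0.0911.
Standardized rate: 0.1903×130.6 + 0.1571×75.6 + 0.1851×106.3 + 0.1922×40.9 + 0.1843×109.5 + 0.0911×92.1 = 92.8280 per 100,000.

92.83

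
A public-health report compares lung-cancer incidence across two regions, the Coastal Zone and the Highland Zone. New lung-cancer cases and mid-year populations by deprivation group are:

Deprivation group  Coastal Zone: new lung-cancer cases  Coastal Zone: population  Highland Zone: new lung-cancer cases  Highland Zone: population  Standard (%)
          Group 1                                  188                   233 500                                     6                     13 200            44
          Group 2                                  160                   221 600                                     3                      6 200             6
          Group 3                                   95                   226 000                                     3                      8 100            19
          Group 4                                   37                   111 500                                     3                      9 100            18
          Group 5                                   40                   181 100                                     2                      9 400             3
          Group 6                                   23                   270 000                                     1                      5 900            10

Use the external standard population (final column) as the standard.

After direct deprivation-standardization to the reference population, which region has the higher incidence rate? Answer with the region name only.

Coastal Zone

Deprivation-specific rates per 100 000 for the Coastal Zone: 80.51, 72.20, 42.04, 33.18, 22.09, 8.52.
For the Highland Zone: 45.45, 48.39, 37.04, 32.97, 21.28, 16.95.
Standard weights: 0.44, 0.06, 0.19, 0.18, 0.03, 0.10.
The Coastal Zone: 0.4400×80.51 + 0.0600×72.20 + 0.1900×42.04 + 0.1800×33.18 + 0.0300×22.09 + 0.1000×8.52 = 55.2325 per 100 000.
The Highland Zone: 0.4400×45.45 + 0.0600×48.39 + 0.1900×37.04 + 0.1800×32.97 + 0.0300×21.28 + 0.1000×16.95 = 38.2075 per 100 000.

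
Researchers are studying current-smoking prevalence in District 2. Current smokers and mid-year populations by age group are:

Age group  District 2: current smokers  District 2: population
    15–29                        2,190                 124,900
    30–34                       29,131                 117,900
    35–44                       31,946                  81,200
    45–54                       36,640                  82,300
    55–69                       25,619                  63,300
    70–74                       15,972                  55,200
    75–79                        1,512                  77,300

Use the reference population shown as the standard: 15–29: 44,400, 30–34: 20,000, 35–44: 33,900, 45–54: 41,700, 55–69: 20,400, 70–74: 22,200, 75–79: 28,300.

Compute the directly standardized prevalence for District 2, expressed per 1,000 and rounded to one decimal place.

Age-specific rates per 1,000 for District 2: 17.534, 247.082, 393.424, 445.200, 404.724, 289.348, 19.560.
Standard total = 210,900; weights = 0.2105, 0.0948, 0.1607, 0.1977, 0.0967, 0.1053, 0.1342.
Standardized rate: 0.2105×17.534 + 0.0948×247.082 + 0.1607×393.424 + 0.1977×445.200 + 0.0967×404.724 + 0.1053×289.348 + 0.1342×19.560 = 250.6188 per 1,000.

250.6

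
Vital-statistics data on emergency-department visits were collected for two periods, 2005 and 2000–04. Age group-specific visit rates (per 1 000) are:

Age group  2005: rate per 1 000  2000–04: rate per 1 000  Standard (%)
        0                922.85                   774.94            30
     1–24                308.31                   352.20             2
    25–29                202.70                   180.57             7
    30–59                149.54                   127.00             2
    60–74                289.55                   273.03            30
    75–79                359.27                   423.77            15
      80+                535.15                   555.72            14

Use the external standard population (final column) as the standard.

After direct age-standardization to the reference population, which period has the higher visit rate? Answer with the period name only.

2005

Standard weights: 0.30, 0.02, 0.07, 0.02, 0.30, 0.15, 0.14.
2005: 0.3000×922.85 + 0.0200×308.31 + 0.0700×202.70 + 0.0200×149.54 + 0.3000×289.55 + 0.1500×359.27 + 0.1400×535.15 = 515.8775 per 1 000.
2000–04: 0.3000×774.94 + 0.0200×352.20 + 0.0700×180.57 + 0.0200×127.00 + 0.3000×273.03 + 0.1500×423.77 + 0.1400×555.72 = 477.9812 per 1 000.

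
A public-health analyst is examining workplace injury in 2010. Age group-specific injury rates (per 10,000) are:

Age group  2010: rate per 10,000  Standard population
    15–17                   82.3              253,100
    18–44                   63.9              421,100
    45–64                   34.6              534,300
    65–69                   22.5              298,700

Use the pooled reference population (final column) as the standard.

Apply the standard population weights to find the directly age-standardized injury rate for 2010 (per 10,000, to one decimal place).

48.4

Standard total = 1,507,200; weights = 0.1679, 0.2794, 0.3545, 0.1982.
Standardized rate: 0.1679×82.3 + 0.2794×63.9 + 0.3545×34.6 + 0.1982×22.5 = 48.3983 per 10,000.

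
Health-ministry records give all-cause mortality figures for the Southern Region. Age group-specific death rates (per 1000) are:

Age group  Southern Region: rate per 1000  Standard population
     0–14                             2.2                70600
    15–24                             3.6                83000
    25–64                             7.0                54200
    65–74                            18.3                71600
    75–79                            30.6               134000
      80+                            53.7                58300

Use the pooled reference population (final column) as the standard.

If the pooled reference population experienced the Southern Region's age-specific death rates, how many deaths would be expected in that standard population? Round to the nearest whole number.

Expected deaths = Σ (standard pop × age-specific rate ÷ 1000)
= 70600×2.2/1000 + 83000×3.6/1000 + 54200×7.0/1000 + 71600×18.3/1000 + 134000×30.6/1000 + 58300×53.7/1000
= 155.32 + 298.80 + 379.40 + 1310.28 + 4100.40 + 3130.71 = 9374.91.

9375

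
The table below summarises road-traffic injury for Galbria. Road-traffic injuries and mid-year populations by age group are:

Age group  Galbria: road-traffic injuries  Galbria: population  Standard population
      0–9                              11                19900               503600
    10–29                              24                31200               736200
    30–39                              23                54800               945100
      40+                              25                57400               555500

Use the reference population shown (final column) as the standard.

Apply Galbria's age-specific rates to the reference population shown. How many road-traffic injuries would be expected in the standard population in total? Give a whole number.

1483

Age-specific rates per 100000 for Galbria: 55.28, 76.92, 41.97, 43.55.
Expected road-traffic injuries = Σ (standard pop × age-specific rate ÷ 100000)
= 503600×55.28/100000 + 736200×76.92/100000 + 945100×41.97/100000 + 555500×43.55/100000
= 278.37 + 566.31 + 396.67 + 241.94 = 1483.29.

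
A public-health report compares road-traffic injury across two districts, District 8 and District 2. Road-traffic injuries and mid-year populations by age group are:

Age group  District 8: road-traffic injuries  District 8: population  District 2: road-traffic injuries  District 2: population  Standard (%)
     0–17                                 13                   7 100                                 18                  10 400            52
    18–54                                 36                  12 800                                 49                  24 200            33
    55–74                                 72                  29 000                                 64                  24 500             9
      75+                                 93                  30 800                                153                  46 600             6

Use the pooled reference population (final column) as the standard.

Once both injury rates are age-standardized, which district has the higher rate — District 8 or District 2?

District 8

Age-specific rates per 100 000 for District 8: 183.10, 281.25, 248.28, 301.95.
For District 2: 173.08, 202.48, 261.22, 328.33.
Standard weights: 0.52, 0.33, 0.09, 0.06.
District 8: 0.5200×183.10 + 0.3300×281.25 + 0.0900×248.28 + 0.0600×301.95 = 228.4855 per 100 000.
District 2: 0.5200×173.08 + 0.3300×202.48 + 0.0900×261.22 + 0.0600×328.33 = 200.0280 per 100 000.
The crude rates (268.51 vs 268.68) would put District 2 higher, but that reflects its age composition; once standardized to a common age structure, District 8 has the higher underlying rate.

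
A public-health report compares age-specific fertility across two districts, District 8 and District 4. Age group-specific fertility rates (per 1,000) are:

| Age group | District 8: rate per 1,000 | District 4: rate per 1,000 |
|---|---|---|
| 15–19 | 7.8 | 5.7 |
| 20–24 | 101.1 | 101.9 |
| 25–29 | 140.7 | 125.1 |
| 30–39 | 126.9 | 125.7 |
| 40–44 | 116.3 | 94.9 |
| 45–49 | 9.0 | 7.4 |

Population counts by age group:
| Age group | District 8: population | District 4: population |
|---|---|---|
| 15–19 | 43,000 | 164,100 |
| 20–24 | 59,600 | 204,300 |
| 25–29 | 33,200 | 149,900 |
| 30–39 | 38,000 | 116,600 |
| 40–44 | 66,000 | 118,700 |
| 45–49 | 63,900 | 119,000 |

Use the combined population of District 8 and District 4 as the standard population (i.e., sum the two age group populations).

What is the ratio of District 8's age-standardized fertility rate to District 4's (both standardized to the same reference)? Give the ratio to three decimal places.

1.084

Combined standard total = 1,176,300; weights = 0.1761, 0.2243, 0.1557, 0.1314, 0.1570, 0.1555.
District 8: 0.1761×7.8 + 0.2243×101.1 + 0.1557×140.7 + 0.1314×126.9 + 0.1570×116.3 + 0.1555×9.0 = 82.2947 per 1,000.
District 4: 0.1761×5.7 + 0.2243×101.9 + 0.1557×125.1 + 0.1314×125.7 + 0.1570×94.9 + 0.1555×7.4 = 75.9095 per 1,000.
Ratio = 82.2947 ÷ 75.9095 = 1.08412.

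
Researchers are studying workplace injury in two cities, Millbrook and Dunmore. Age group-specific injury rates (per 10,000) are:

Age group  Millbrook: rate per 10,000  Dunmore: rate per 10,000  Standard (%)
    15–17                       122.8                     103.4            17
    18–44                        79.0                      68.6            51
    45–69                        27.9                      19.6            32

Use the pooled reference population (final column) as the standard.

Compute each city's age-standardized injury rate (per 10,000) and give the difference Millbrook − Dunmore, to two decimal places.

11.26

Standard weights: 0.17, 0.51, 0.32.
Millbrook: 0.1700×122.8 + 0.5100×79.0 + 0.3200×27.9 = 70.0940 per 10,000.
Dunmore: 0.1700×103.4 + 0.5100×68.6 + 0.3200×19.6 = 58.8360 per 10,000.
Difference = 70.0940 − 58.8360 = 11.2580.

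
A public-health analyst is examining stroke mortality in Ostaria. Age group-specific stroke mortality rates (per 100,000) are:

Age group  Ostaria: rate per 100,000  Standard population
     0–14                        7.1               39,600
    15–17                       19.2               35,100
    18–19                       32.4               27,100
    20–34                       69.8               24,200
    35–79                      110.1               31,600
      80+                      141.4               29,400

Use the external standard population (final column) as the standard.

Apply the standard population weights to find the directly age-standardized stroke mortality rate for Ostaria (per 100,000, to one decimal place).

Standard total = 187,000; weights = 0.2118, 0.1877, 0.1449, 0.1294, 0.1690, 0.1572.
Standardized rate: 0.2118×7.1 + 0.1877×19.2 + 0.1449×32.4 + 0.1294×69.8 + 0.1690×110.1 + 0.1572×141.4 = 59.6717 per 100,000.

59.7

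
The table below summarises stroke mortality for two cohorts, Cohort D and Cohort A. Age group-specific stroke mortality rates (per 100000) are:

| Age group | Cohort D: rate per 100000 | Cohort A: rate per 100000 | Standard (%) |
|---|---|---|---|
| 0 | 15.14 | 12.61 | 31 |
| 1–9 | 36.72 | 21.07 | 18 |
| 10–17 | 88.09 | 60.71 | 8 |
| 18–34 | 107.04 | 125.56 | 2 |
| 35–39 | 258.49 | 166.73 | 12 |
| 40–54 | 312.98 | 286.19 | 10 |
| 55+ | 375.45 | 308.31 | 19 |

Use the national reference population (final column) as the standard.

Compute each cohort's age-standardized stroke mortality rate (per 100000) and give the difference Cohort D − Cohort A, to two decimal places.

Standard weights: 0.31, 0.18, 0.08, 0.02, 0.12, 0.10, 0.19.
Cohort D: 0.3100×15.14 + 0.1800×36.72 + 0.0800×88.09 + 0.0200×107.04 + 0.1200×258.49 + 0.1000×312.98 + 0.1900×375.45 = 154.1433 per 100000.
Cohort A: 0.3100×12.61 + 0.1800×21.07 + 0.0800×60.71 + 0.0200×125.56 + 0.1200×166.73 + 0.1000×286.19 + 0.1900×308.31 = 122.2752 per 100000.
Difference = 154.1433 − 122.2752 = 31.8681.

31.87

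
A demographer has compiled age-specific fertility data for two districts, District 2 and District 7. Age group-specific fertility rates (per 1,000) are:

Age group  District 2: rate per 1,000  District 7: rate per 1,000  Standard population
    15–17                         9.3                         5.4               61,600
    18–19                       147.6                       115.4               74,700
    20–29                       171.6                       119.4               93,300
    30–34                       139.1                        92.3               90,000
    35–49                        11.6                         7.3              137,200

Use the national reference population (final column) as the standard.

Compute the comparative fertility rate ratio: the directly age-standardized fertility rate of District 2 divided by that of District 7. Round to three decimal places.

Standard total = 456,800; weights = 0.1349, 0.1635, 0.2042, 0.1970, 0.3004.
District 2: 0.1349×9.3 + 0.1635×147.6 + 0.2042×171.6 + 0.1970×139.1 + 0.3004×11.6 = 91.3297 per 1,000.
District 7: 0.1349×5.4 + 0.1635×115.4 + 0.2042×119.4 + 0.1970×92.3 + 0.3004×7.3 = 64.3643 per 1,000.
Ratio = 91.3297 ÷ 64.3643 = 1.41895.

1.419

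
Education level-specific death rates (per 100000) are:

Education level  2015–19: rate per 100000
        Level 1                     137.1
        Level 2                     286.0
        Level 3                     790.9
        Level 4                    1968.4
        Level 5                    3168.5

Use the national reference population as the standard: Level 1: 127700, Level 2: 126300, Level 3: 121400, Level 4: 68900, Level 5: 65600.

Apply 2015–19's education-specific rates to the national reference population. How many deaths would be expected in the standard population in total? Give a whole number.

Expected deaths = Σ (standard pop × education-specific rate ÷ 100000)
= 127700×137.1/100000 + 126300×286.0/100000 + 121400×790.9/100000 + 68900×1968.4/100000 + 65600×3168.5/100000
= 175.08 + 361.22 + 960.15 + 1356.23 + 2078.54 = 4931.21.

4931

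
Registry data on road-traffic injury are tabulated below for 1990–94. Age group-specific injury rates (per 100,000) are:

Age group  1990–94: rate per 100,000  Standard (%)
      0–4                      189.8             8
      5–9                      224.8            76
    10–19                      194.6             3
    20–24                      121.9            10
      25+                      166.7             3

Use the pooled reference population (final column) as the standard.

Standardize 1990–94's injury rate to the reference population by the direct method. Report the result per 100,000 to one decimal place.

209.1

Standard weights: 0.08, 0.76, 0.03, 0.10, 0.03.
Standardized rate: 0.0800×189.8 + 0.7600×224.8 + 0.0300×194.6 + 0.1000×121.9 + 0.0300×166.7 = 209.0610 per 100,000.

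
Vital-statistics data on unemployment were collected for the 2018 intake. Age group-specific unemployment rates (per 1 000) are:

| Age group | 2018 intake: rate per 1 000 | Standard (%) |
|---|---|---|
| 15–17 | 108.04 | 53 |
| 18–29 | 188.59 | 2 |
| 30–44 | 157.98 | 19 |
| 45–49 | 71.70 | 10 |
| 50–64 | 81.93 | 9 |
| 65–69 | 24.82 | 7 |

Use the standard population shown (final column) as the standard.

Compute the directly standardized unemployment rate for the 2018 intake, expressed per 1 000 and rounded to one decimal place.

Standard weights: 0.53, 0.02, 0.19, 0.10, 0.09, 0.07.
Standardized rate: 0.5300×108.04 + 0.0200×188.59 + 0.1900×157.98 + 0.1000×71.70 + 0.0900×81.93 + 0.0700×24.82 = 107.3303 per 1 000.

107.3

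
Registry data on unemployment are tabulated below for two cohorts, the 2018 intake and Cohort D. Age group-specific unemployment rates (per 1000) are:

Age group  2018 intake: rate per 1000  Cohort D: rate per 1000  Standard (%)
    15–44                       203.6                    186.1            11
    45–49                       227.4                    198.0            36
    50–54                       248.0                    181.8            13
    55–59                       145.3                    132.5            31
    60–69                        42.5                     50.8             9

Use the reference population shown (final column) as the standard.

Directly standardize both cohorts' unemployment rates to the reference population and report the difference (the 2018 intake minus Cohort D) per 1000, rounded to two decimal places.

24.34

Standard weights: 0.11, 0.36, 0.13, 0.31, 0.09.
The 2018 intake: 0.1100×203.6 + 0.3600×227.4 + 0.1300×248.0 + 0.3100×145.3 + 0.0900×42.5 = 185.3680 per 1000.
Cohort D: 0.1100×186.1 + 0.3600×198.0 + 0.1300×181.8 + 0.3100×132.5 + 0.0900×50.8 = 161.0320 per 1000.
Difference = 185.3680 − 161.0320 = 24.3360.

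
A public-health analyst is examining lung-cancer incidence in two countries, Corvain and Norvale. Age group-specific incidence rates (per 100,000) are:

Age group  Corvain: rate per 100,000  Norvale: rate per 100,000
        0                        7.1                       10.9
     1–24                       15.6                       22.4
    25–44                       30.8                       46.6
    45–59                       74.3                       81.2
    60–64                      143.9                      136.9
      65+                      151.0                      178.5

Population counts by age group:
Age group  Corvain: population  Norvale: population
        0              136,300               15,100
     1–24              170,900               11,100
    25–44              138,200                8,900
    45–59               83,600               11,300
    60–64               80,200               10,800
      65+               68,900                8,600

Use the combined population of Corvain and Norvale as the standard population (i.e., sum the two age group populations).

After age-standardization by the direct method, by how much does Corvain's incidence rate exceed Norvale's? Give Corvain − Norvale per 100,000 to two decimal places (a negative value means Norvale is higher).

Combined standard total = 743,900; weights = 0.2035, 0.2447, 0.1977, 0.1276, 0.1223, 0.1042.
Corvain: 0.2035×7.1 + 0.2447×15.6 + 0.1977×30.8 + 0.1276×74.3 + 0.1223×143.9 + 0.1042×151.0 = 54.1649 per 100,000.
Norvale: 0.2035×10.9 + 0.2447×22.4 + 0.1977×46.6 + 0.1276×81.2 + 0.1223×136.9 + 0.1042×178.5 = 62.6152 per 100,000.
Difference = 54.1649 − 62.6152 = -8.4503.

-8.45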